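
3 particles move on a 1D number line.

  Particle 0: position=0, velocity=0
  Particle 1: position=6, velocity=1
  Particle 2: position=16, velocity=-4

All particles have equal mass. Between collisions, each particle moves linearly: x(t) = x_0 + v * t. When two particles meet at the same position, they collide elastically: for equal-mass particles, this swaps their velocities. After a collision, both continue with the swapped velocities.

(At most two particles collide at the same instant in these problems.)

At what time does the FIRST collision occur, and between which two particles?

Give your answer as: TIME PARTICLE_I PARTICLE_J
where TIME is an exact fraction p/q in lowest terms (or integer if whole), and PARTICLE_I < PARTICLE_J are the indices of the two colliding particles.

Pair (0,1): pos 0,6 vel 0,1 -> not approaching (rel speed -1 <= 0)
Pair (1,2): pos 6,16 vel 1,-4 -> gap=10, closing at 5/unit, collide at t=2
Earliest collision: t=2 between 1 and 2

Answer: 2 1 2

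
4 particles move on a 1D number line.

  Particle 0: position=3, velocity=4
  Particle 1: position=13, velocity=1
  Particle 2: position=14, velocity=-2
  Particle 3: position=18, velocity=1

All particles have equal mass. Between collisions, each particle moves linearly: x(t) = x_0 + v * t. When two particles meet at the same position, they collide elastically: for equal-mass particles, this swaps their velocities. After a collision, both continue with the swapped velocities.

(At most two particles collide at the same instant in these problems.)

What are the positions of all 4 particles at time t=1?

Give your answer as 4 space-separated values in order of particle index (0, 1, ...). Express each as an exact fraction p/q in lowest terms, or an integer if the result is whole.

Answer: 7 12 14 19

Derivation:
Collision at t=1/3: particles 1 and 2 swap velocities; positions: p0=13/3 p1=40/3 p2=40/3 p3=55/3; velocities now: v0=4 v1=-2 v2=1 v3=1
Advance to t=1 (no further collisions before then); velocities: v0=4 v1=-2 v2=1 v3=1; positions = 7 12 14 19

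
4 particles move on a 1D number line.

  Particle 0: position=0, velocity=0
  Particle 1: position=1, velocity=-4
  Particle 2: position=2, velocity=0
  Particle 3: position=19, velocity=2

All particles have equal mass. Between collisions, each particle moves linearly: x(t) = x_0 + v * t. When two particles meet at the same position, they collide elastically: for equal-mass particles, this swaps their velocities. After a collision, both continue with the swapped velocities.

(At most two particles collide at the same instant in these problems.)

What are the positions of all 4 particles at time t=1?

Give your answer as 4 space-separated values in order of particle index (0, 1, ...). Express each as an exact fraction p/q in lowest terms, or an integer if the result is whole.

Collision at t=1/4: particles 0 and 1 swap velocities; positions: p0=0 p1=0 p2=2 p3=39/2; velocities now: v0=-4 v1=0 v2=0 v3=2
Advance to t=1 (no further collisions before then); velocities: v0=-4 v1=0 v2=0 v3=2; positions = -3 0 2 21

Answer: -3 0 2 21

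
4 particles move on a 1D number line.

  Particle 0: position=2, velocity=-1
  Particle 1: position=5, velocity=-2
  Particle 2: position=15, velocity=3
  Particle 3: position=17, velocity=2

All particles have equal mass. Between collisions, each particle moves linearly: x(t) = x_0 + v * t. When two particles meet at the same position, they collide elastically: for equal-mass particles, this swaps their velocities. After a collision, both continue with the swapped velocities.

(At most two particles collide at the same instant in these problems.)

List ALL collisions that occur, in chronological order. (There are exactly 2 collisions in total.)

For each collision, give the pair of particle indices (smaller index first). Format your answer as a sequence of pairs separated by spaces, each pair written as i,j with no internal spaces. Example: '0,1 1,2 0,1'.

Collision at t=2: particles 2 and 3 swap velocities; positions: p0=0 p1=1 p2=21 p3=21; velocities now: v0=-1 v1=-2 v2=2 v3=3
Collision at t=3: particles 0 and 1 swap velocities; positions: p0=-1 p1=-1 p2=23 p3=24; velocities now: v0=-2 v1=-1 v2=2 v3=3

Answer: 2,3 0,1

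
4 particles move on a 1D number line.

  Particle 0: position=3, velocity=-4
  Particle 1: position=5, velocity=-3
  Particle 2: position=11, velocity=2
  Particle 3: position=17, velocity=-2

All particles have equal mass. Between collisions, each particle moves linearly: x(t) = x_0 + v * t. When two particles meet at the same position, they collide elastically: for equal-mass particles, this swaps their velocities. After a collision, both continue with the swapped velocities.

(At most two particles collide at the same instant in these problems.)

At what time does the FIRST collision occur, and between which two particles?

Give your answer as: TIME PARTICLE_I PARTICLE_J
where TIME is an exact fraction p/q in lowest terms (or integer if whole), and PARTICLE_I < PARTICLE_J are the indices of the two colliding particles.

Answer: 3/2 2 3

Derivation:
Pair (0,1): pos 3,5 vel -4,-3 -> not approaching (rel speed -1 <= 0)
Pair (1,2): pos 5,11 vel -3,2 -> not approaching (rel speed -5 <= 0)
Pair (2,3): pos 11,17 vel 2,-2 -> gap=6, closing at 4/unit, collide at t=3/2
Earliest collision: t=3/2 between 2 and 3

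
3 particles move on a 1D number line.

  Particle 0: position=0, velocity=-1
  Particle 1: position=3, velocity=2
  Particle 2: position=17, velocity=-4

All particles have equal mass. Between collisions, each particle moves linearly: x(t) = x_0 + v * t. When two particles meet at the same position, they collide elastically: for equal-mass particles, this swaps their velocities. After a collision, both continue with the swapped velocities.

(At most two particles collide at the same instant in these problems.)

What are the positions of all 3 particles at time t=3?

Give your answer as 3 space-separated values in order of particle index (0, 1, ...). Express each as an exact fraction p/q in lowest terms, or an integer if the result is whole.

Answer: -3 5 9

Derivation:
Collision at t=7/3: particles 1 and 2 swap velocities; positions: p0=-7/3 p1=23/3 p2=23/3; velocities now: v0=-1 v1=-4 v2=2
Advance to t=3 (no further collisions before then); velocities: v0=-1 v1=-4 v2=2; positions = -3 5 9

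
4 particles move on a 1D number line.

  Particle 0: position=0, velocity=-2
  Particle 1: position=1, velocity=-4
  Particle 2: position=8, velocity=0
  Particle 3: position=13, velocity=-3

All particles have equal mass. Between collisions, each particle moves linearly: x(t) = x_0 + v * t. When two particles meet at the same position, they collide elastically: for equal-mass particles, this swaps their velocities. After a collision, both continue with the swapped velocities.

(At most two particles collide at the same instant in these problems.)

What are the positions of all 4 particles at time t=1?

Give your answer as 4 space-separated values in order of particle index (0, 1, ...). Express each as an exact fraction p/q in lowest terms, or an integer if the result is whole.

Collision at t=1/2: particles 0 and 1 swap velocities; positions: p0=-1 p1=-1 p2=8 p3=23/2; velocities now: v0=-4 v1=-2 v2=0 v3=-3
Advance to t=1 (no further collisions before then); velocities: v0=-4 v1=-2 v2=0 v3=-3; positions = -3 -2 8 10

Answer: -3 -2 8 10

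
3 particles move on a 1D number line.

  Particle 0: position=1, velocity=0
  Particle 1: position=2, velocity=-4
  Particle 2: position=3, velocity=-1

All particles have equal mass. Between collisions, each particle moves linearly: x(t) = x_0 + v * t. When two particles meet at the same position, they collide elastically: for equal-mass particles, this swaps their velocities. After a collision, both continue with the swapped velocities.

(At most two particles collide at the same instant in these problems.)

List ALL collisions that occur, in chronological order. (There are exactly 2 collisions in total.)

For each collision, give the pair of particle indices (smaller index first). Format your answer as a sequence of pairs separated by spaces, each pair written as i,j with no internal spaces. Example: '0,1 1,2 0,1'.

Collision at t=1/4: particles 0 and 1 swap velocities; positions: p0=1 p1=1 p2=11/4; velocities now: v0=-4 v1=0 v2=-1
Collision at t=2: particles 1 and 2 swap velocities; positions: p0=-6 p1=1 p2=1; velocities now: v0=-4 v1=-1 v2=0

Answer: 0,1 1,2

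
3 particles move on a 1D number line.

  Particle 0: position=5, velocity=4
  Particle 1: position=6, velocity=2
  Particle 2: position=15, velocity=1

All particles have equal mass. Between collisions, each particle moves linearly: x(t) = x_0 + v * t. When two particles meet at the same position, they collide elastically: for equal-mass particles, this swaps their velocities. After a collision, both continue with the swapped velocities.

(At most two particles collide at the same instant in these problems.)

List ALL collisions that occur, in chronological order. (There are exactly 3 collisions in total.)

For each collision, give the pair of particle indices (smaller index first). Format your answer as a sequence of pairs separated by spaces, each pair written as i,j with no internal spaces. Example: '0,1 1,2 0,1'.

Collision at t=1/2: particles 0 and 1 swap velocities; positions: p0=7 p1=7 p2=31/2; velocities now: v0=2 v1=4 v2=1
Collision at t=10/3: particles 1 and 2 swap velocities; positions: p0=38/3 p1=55/3 p2=55/3; velocities now: v0=2 v1=1 v2=4
Collision at t=9: particles 0 and 1 swap velocities; positions: p0=24 p1=24 p2=41; velocities now: v0=1 v1=2 v2=4

Answer: 0,1 1,2 0,1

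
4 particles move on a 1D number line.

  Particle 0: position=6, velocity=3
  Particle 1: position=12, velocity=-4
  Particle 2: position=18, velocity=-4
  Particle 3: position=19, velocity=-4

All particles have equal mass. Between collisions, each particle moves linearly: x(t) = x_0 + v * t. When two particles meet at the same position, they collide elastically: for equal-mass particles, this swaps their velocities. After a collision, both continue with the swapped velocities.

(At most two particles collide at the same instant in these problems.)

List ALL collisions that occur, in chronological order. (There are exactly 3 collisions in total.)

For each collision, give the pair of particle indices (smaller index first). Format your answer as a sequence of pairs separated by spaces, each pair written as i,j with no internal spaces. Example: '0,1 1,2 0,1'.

Answer: 0,1 1,2 2,3

Derivation:
Collision at t=6/7: particles 0 and 1 swap velocities; positions: p0=60/7 p1=60/7 p2=102/7 p3=109/7; velocities now: v0=-4 v1=3 v2=-4 v3=-4
Collision at t=12/7: particles 1 and 2 swap velocities; positions: p0=36/7 p1=78/7 p2=78/7 p3=85/7; velocities now: v0=-4 v1=-4 v2=3 v3=-4
Collision at t=13/7: particles 2 and 3 swap velocities; positions: p0=32/7 p1=74/7 p2=81/7 p3=81/7; velocities now: v0=-4 v1=-4 v2=-4 v3=3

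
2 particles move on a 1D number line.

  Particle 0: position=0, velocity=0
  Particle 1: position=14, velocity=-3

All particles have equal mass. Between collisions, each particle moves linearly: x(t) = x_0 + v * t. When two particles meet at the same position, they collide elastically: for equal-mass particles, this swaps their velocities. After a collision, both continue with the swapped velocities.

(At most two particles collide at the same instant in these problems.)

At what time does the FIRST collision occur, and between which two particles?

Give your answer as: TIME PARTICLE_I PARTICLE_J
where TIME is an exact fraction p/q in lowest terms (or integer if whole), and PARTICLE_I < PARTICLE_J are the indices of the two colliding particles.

Pair (0,1): pos 0,14 vel 0,-3 -> gap=14, closing at 3/unit, collide at t=14/3
Earliest collision: t=14/3 between 0 and 1

Answer: 14/3 0 1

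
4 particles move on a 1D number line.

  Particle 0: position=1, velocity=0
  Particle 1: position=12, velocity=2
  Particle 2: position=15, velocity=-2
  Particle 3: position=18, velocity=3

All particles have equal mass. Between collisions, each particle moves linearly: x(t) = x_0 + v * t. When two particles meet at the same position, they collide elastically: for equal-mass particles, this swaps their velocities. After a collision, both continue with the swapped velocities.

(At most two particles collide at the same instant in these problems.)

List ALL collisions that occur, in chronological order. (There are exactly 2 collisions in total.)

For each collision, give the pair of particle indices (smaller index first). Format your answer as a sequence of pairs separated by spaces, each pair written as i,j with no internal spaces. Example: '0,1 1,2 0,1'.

Answer: 1,2 0,1

Derivation:
Collision at t=3/4: particles 1 and 2 swap velocities; positions: p0=1 p1=27/2 p2=27/2 p3=81/4; velocities now: v0=0 v1=-2 v2=2 v3=3
Collision at t=7: particles 0 and 1 swap velocities; positions: p0=1 p1=1 p2=26 p3=39; velocities now: v0=-2 v1=0 v2=2 v3=3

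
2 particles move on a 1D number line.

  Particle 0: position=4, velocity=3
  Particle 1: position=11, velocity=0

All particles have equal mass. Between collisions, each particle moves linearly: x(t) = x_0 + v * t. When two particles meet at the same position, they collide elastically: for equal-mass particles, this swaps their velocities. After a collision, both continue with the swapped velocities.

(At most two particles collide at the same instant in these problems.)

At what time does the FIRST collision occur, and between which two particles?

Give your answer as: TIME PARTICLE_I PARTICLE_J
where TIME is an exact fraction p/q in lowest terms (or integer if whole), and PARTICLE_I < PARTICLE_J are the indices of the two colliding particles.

Answer: 7/3 0 1

Derivation:
Pair (0,1): pos 4,11 vel 3,0 -> gap=7, closing at 3/unit, collide at t=7/3
Earliest collision: t=7/3 between 0 and 1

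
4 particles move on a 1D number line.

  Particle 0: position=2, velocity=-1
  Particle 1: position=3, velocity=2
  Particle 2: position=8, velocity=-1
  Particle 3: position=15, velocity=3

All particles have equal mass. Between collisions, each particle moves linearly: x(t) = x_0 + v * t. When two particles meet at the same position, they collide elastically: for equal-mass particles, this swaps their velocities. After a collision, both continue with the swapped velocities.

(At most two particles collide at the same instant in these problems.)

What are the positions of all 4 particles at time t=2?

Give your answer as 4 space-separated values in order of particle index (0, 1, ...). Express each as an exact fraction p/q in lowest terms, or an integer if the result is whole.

Collision at t=5/3: particles 1 and 2 swap velocities; positions: p0=1/3 p1=19/3 p2=19/3 p3=20; velocities now: v0=-1 v1=-1 v2=2 v3=3
Advance to t=2 (no further collisions before then); velocities: v0=-1 v1=-1 v2=2 v3=3; positions = 0 6 7 21

Answer: 0 6 7 21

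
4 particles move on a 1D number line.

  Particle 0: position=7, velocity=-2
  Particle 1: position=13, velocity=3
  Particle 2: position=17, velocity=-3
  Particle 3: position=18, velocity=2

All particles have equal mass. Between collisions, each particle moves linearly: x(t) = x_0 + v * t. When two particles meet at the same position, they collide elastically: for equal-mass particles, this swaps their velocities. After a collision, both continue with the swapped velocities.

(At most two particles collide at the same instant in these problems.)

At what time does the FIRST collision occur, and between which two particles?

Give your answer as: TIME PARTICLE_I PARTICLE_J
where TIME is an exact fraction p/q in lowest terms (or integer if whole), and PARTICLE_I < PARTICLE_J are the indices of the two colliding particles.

Answer: 2/3 1 2

Derivation:
Pair (0,1): pos 7,13 vel -2,3 -> not approaching (rel speed -5 <= 0)
Pair (1,2): pos 13,17 vel 3,-3 -> gap=4, closing at 6/unit, collide at t=2/3
Pair (2,3): pos 17,18 vel -3,2 -> not approaching (rel speed -5 <= 0)
Earliest collision: t=2/3 between 1 and 2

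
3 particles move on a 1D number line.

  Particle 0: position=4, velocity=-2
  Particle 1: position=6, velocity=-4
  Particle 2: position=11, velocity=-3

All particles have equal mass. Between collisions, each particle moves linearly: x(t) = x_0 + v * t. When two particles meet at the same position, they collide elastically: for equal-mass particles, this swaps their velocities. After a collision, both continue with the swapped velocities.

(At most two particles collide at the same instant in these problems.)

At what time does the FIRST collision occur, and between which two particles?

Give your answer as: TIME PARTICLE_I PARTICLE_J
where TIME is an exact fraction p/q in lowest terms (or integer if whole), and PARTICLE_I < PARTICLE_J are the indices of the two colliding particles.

Answer: 1 0 1

Derivation:
Pair (0,1): pos 4,6 vel -2,-4 -> gap=2, closing at 2/unit, collide at t=1
Pair (1,2): pos 6,11 vel -4,-3 -> not approaching (rel speed -1 <= 0)
Earliest collision: t=1 between 0 and 1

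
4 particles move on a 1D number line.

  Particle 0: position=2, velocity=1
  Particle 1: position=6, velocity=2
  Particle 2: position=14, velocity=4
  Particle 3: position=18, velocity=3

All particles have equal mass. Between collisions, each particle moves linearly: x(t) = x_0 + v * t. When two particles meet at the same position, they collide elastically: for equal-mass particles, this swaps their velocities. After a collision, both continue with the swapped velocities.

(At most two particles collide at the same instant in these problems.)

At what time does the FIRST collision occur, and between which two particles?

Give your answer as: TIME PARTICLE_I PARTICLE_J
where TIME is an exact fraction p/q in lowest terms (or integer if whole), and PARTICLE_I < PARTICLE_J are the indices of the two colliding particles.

Pair (0,1): pos 2,6 vel 1,2 -> not approaching (rel speed -1 <= 0)
Pair (1,2): pos 6,14 vel 2,4 -> not approaching (rel speed -2 <= 0)
Pair (2,3): pos 14,18 vel 4,3 -> gap=4, closing at 1/unit, collide at t=4
Earliest collision: t=4 between 2 and 3

Answer: 4 2 3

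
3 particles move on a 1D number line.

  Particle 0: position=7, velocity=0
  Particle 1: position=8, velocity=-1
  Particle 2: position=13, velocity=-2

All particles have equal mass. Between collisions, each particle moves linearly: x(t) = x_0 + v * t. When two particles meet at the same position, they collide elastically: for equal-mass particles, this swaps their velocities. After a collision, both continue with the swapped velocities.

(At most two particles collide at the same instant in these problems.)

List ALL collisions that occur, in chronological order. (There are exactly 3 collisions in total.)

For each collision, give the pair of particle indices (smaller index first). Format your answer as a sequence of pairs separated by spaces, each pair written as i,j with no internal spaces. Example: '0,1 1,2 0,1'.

Answer: 0,1 1,2 0,1

Derivation:
Collision at t=1: particles 0 and 1 swap velocities; positions: p0=7 p1=7 p2=11; velocities now: v0=-1 v1=0 v2=-2
Collision at t=3: particles 1 and 2 swap velocities; positions: p0=5 p1=7 p2=7; velocities now: v0=-1 v1=-2 v2=0
Collision at t=5: particles 0 and 1 swap velocities; positions: p0=3 p1=3 p2=7; velocities now: v0=-2 v1=-1 v2=0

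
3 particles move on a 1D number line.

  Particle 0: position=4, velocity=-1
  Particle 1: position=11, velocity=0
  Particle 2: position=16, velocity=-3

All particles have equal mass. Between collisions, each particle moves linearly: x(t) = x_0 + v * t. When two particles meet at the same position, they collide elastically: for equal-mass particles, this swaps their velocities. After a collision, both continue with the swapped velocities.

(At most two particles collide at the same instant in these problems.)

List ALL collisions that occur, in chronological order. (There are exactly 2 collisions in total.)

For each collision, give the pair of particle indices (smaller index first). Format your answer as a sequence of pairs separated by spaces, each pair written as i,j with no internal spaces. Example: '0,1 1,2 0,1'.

Collision at t=5/3: particles 1 and 2 swap velocities; positions: p0=7/3 p1=11 p2=11; velocities now: v0=-1 v1=-3 v2=0
Collision at t=6: particles 0 and 1 swap velocities; positions: p0=-2 p1=-2 p2=11; velocities now: v0=-3 v1=-1 v2=0

Answer: 1,2 0,1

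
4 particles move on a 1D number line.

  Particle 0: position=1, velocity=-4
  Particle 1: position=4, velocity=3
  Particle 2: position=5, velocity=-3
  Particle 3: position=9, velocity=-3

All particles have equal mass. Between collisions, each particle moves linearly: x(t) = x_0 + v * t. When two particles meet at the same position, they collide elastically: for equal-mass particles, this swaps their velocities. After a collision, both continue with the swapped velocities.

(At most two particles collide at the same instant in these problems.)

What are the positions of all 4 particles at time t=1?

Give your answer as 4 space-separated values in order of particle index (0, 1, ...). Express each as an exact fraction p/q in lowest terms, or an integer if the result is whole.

Collision at t=1/6: particles 1 and 2 swap velocities; positions: p0=1/3 p1=9/2 p2=9/2 p3=17/2; velocities now: v0=-4 v1=-3 v2=3 v3=-3
Collision at t=5/6: particles 2 and 3 swap velocities; positions: p0=-7/3 p1=5/2 p2=13/2 p3=13/2; velocities now: v0=-4 v1=-3 v2=-3 v3=3
Advance to t=1 (no further collisions before then); velocities: v0=-4 v1=-3 v2=-3 v3=3; positions = -3 2 6 7

Answer: -3 2 6 7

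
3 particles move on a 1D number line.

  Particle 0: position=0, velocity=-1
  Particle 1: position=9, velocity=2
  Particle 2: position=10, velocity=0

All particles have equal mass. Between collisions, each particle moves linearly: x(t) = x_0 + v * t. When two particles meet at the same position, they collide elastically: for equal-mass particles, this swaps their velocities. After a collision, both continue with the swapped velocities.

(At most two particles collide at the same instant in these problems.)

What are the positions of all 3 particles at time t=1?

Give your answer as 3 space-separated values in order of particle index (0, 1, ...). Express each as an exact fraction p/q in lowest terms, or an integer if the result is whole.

Collision at t=1/2: particles 1 and 2 swap velocities; positions: p0=-1/2 p1=10 p2=10; velocities now: v0=-1 v1=0 v2=2
Advance to t=1 (no further collisions before then); velocities: v0=-1 v1=0 v2=2; positions = -1 10 11

Answer: -1 10 11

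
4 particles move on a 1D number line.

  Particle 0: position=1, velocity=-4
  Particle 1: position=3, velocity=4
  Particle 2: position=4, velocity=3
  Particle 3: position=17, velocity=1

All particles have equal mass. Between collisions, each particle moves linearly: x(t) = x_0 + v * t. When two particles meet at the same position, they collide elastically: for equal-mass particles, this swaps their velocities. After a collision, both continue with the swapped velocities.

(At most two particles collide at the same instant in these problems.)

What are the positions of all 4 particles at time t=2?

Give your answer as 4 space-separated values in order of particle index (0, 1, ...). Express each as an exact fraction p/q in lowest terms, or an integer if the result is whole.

Collision at t=1: particles 1 and 2 swap velocities; positions: p0=-3 p1=7 p2=7 p3=18; velocities now: v0=-4 v1=3 v2=4 v3=1
Advance to t=2 (no further collisions before then); velocities: v0=-4 v1=3 v2=4 v3=1; positions = -7 10 11 19

Answer: -7 10 11 19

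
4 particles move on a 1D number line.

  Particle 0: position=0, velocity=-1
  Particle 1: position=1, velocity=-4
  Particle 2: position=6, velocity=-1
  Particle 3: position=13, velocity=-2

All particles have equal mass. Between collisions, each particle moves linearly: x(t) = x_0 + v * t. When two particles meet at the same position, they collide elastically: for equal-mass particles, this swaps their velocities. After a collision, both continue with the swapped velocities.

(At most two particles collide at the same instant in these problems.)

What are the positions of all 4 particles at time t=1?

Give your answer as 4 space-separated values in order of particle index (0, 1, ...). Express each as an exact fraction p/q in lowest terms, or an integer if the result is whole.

Collision at t=1/3: particles 0 and 1 swap velocities; positions: p0=-1/3 p1=-1/3 p2=17/3 p3=37/3; velocities now: v0=-4 v1=-1 v2=-1 v3=-2
Advance to t=1 (no further collisions before then); velocities: v0=-4 v1=-1 v2=-1 v3=-2; positions = -3 -1 5 11

Answer: -3 -1 5 11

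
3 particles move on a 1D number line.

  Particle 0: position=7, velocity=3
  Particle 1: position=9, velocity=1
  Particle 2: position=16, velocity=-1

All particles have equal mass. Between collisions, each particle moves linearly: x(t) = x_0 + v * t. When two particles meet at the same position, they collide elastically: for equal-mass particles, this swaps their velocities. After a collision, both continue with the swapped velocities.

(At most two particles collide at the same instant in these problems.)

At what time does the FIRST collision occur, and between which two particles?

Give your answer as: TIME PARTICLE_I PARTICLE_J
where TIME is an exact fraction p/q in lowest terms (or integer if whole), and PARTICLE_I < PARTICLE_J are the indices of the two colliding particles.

Answer: 1 0 1

Derivation:
Pair (0,1): pos 7,9 vel 3,1 -> gap=2, closing at 2/unit, collide at t=1
Pair (1,2): pos 9,16 vel 1,-1 -> gap=7, closing at 2/unit, collide at t=7/2
Earliest collision: t=1 between 0 and 1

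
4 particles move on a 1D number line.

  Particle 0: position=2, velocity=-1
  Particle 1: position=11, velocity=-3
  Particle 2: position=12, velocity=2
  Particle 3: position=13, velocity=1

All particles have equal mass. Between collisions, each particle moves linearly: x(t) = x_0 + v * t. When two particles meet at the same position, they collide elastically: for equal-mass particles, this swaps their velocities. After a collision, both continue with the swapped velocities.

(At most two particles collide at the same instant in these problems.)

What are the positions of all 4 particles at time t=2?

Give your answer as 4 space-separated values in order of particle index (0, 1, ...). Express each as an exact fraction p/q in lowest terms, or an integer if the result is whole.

Answer: 0 5 15 16

Derivation:
Collision at t=1: particles 2 and 3 swap velocities; positions: p0=1 p1=8 p2=14 p3=14; velocities now: v0=-1 v1=-3 v2=1 v3=2
Advance to t=2 (no further collisions before then); velocities: v0=-1 v1=-3 v2=1 v3=2; positions = 0 5 15 16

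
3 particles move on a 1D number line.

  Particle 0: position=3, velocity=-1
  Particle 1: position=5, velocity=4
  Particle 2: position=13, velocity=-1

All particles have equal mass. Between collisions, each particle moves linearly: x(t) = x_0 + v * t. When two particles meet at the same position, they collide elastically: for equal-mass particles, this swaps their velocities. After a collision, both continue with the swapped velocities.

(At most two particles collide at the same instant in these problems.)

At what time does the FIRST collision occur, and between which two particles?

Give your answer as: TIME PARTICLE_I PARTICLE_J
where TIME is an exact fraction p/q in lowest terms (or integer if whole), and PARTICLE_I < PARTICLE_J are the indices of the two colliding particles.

Pair (0,1): pos 3,5 vel -1,4 -> not approaching (rel speed -5 <= 0)
Pair (1,2): pos 5,13 vel 4,-1 -> gap=8, closing at 5/unit, collide at t=8/5
Earliest collision: t=8/5 between 1 and 2

Answer: 8/5 1 2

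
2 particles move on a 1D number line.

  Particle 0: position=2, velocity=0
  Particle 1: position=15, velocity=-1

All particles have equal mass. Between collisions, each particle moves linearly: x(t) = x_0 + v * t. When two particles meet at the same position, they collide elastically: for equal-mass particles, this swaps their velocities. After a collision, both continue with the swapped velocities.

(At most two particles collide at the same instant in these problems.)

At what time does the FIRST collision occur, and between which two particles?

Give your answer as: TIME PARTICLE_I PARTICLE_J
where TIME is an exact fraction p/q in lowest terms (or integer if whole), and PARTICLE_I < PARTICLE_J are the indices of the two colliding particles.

Pair (0,1): pos 2,15 vel 0,-1 -> gap=13, closing at 1/unit, collide at t=13
Earliest collision: t=13 between 0 and 1

Answer: 13 0 1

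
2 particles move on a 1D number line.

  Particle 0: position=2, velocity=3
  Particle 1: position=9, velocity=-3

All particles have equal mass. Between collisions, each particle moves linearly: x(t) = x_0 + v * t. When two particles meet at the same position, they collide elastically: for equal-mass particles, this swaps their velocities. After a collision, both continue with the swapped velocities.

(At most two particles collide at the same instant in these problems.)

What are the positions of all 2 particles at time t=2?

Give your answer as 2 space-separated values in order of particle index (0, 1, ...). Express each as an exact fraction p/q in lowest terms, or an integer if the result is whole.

Answer: 3 8

Derivation:
Collision at t=7/6: particles 0 and 1 swap velocities; positions: p0=11/2 p1=11/2; velocities now: v0=-3 v1=3
Advance to t=2 (no further collisions before then); velocities: v0=-3 v1=3; positions = 3 8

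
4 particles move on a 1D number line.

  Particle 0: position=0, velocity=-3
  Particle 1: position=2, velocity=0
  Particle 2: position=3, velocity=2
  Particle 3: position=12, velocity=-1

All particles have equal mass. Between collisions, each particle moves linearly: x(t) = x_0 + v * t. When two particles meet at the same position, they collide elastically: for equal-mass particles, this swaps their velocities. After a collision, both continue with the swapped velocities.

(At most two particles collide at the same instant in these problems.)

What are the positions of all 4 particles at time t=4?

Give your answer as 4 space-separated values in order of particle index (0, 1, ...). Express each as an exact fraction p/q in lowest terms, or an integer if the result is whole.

Collision at t=3: particles 2 and 3 swap velocities; positions: p0=-9 p1=2 p2=9 p3=9; velocities now: v0=-3 v1=0 v2=-1 v3=2
Advance to t=4 (no further collisions before then); velocities: v0=-3 v1=0 v2=-1 v3=2; positions = -12 2 8 11

Answer: -12 2 8 11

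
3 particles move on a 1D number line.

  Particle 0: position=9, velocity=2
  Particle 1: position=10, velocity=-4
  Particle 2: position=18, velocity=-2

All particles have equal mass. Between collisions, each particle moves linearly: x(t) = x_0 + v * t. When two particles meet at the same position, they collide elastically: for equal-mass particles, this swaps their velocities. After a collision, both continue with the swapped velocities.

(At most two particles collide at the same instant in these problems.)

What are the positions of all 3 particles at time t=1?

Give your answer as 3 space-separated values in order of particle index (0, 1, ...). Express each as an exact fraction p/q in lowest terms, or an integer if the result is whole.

Collision at t=1/6: particles 0 and 1 swap velocities; positions: p0=28/3 p1=28/3 p2=53/3; velocities now: v0=-4 v1=2 v2=-2
Advance to t=1 (no further collisions before then); velocities: v0=-4 v1=2 v2=-2; positions = 6 11 16

Answer: 6 11 16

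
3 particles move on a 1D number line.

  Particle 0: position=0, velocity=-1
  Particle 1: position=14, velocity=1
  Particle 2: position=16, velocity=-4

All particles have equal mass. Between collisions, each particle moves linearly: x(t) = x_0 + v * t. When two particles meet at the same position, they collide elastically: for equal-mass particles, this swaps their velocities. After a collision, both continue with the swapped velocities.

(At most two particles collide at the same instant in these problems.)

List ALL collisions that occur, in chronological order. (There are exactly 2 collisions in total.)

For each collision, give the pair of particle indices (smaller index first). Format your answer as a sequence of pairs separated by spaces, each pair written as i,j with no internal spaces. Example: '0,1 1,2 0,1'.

Answer: 1,2 0,1

Derivation:
Collision at t=2/5: particles 1 and 2 swap velocities; positions: p0=-2/5 p1=72/5 p2=72/5; velocities now: v0=-1 v1=-4 v2=1
Collision at t=16/3: particles 0 and 1 swap velocities; positions: p0=-16/3 p1=-16/3 p2=58/3; velocities now: v0=-4 v1=-1 v2=1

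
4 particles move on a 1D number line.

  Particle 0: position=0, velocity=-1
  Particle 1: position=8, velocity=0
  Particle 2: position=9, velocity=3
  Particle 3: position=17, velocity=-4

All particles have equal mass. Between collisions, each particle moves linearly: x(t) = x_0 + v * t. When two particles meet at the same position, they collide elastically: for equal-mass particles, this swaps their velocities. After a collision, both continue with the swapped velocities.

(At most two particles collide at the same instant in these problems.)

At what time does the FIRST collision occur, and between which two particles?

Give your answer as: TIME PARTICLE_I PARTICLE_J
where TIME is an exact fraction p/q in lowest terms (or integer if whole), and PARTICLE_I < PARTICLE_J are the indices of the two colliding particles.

Pair (0,1): pos 0,8 vel -1,0 -> not approaching (rel speed -1 <= 0)
Pair (1,2): pos 8,9 vel 0,3 -> not approaching (rel speed -3 <= 0)
Pair (2,3): pos 9,17 vel 3,-4 -> gap=8, closing at 7/unit, collide at t=8/7
Earliest collision: t=8/7 between 2 and 3

Answer: 8/7 2 3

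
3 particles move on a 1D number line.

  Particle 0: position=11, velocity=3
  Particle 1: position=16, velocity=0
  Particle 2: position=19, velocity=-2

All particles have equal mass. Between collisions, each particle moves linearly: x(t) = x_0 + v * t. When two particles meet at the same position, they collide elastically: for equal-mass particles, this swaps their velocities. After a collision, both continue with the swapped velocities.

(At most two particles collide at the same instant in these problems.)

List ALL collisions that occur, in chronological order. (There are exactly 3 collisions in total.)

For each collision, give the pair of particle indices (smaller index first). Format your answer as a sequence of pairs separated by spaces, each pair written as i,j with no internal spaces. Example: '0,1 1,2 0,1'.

Collision at t=3/2: particles 1 and 2 swap velocities; positions: p0=31/2 p1=16 p2=16; velocities now: v0=3 v1=-2 v2=0
Collision at t=8/5: particles 0 and 1 swap velocities; positions: p0=79/5 p1=79/5 p2=16; velocities now: v0=-2 v1=3 v2=0
Collision at t=5/3: particles 1 and 2 swap velocities; positions: p0=47/3 p1=16 p2=16; velocities now: v0=-2 v1=0 v2=3

Answer: 1,2 0,1 1,2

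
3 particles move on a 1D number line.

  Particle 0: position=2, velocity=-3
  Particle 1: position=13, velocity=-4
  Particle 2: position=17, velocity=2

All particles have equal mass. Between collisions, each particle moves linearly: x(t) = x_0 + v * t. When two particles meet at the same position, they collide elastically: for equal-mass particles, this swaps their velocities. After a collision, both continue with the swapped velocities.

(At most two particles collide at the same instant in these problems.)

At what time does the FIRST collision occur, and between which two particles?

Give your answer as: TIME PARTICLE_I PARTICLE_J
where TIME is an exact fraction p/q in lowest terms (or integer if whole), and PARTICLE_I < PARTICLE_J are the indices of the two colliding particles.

Answer: 11 0 1

Derivation:
Pair (0,1): pos 2,13 vel -3,-4 -> gap=11, closing at 1/unit, collide at t=11
Pair (1,2): pos 13,17 vel -4,2 -> not approaching (rel speed -6 <= 0)
Earliest collision: t=11 between 0 and 1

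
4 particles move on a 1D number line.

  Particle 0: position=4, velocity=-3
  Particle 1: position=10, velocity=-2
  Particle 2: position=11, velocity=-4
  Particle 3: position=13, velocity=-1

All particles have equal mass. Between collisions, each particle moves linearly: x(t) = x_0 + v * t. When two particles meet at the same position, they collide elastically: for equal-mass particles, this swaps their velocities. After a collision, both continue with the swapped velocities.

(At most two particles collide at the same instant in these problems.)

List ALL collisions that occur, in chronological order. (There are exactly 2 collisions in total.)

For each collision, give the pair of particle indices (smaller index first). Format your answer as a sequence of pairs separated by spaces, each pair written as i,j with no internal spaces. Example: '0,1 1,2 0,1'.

Answer: 1,2 0,1

Derivation:
Collision at t=1/2: particles 1 and 2 swap velocities; positions: p0=5/2 p1=9 p2=9 p3=25/2; velocities now: v0=-3 v1=-4 v2=-2 v3=-1
Collision at t=7: particles 0 and 1 swap velocities; positions: p0=-17 p1=-17 p2=-4 p3=6; velocities now: v0=-4 v1=-3 v2=-2 v3=-1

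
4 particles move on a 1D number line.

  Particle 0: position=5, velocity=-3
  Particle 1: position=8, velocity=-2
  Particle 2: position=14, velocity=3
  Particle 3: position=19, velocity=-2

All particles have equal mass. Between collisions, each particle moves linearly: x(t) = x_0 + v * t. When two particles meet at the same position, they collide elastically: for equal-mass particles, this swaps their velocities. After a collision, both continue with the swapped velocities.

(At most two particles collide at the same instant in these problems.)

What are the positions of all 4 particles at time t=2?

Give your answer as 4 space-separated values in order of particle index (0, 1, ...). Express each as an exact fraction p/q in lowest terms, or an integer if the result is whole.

Collision at t=1: particles 2 and 3 swap velocities; positions: p0=2 p1=6 p2=17 p3=17; velocities now: v0=-3 v1=-2 v2=-2 v3=3
Advance to t=2 (no further collisions before then); velocities: v0=-3 v1=-2 v2=-2 v3=3; positions = -1 4 15 20

Answer: -1 4 15 20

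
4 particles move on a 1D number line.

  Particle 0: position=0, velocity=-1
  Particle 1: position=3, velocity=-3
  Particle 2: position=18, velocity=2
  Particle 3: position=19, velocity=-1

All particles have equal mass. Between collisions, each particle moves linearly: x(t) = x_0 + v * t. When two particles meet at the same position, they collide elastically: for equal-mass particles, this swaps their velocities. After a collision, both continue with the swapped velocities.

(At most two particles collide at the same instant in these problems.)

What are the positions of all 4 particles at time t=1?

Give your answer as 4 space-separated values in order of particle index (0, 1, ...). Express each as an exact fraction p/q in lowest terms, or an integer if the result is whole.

Answer: -1 0 18 20

Derivation:
Collision at t=1/3: particles 2 and 3 swap velocities; positions: p0=-1/3 p1=2 p2=56/3 p3=56/3; velocities now: v0=-1 v1=-3 v2=-1 v3=2
Advance to t=1 (no further collisions before then); velocities: v0=-1 v1=-3 v2=-1 v3=2; positions = -1 0 18 20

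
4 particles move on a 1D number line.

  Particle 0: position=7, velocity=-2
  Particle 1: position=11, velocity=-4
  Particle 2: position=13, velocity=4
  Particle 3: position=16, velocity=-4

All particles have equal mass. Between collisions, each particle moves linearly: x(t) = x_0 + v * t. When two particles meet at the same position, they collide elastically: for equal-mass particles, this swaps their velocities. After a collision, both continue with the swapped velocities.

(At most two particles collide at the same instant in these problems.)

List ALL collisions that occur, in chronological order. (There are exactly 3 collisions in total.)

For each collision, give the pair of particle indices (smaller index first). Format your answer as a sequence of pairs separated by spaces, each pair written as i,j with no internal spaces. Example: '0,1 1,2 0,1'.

Collision at t=3/8: particles 2 and 3 swap velocities; positions: p0=25/4 p1=19/2 p2=29/2 p3=29/2; velocities now: v0=-2 v1=-4 v2=-4 v3=4
Collision at t=2: particles 0 and 1 swap velocities; positions: p0=3 p1=3 p2=8 p3=21; velocities now: v0=-4 v1=-2 v2=-4 v3=4
Collision at t=9/2: particles 1 and 2 swap velocities; positions: p0=-7 p1=-2 p2=-2 p3=31; velocities now: v0=-4 v1=-4 v2=-2 v3=4

Answer: 2,3 0,1 1,2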